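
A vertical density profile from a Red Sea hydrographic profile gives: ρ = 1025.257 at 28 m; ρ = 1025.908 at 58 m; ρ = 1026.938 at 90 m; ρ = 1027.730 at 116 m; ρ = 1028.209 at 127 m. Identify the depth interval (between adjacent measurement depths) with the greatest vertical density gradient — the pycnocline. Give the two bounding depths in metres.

Compute the density gradient over each adjacent pair:
  28–58 m: Δρ/Δz = 0.651/30 = 0.022 kg m⁻⁴
  58–90 m: Δρ/Δz = 1.030/32 = 0.032 kg m⁻⁴
  90–116 m: Δρ/Δz = 0.792/26 = 0.030 kg m⁻⁴
  116–127 m: Δρ/Δz = 0.479/11 = 0.044 kg m⁻⁴
The largest gradient is in the 116–127 m interval — the pycnocline.

116–127 m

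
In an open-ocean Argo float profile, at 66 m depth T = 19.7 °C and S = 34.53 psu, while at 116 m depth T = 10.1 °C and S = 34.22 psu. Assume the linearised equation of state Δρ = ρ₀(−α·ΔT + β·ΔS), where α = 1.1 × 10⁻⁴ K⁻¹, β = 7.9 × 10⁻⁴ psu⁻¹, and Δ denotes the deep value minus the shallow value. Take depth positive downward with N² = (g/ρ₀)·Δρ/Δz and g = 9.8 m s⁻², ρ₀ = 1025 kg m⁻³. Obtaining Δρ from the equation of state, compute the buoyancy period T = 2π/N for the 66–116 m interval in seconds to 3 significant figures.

498 s

ΔT = -9.6 K, ΔS = -0.31 psu (deep − shallow).
Δρ/ρ₀ = −αΔT + βΔS = 1.056 × 10⁻³ − 2.449 × 10⁻⁴ = 8.111 × 10⁻⁴, so Δρ ≈ 0.8314 kg m⁻³.
N² = (g/ρ₀)·Δρ/Δz = g·(Δρ/ρ₀)/Δz = 9.8 × 8.111 × 10⁻⁴ / 50 = 1.5898 × 10⁻⁴ s⁻².
N = √(1.5898 × 10⁻⁴) = 0.012609 rad s⁻¹ → T = 2π/N = 498.31 s ≈ 498 s.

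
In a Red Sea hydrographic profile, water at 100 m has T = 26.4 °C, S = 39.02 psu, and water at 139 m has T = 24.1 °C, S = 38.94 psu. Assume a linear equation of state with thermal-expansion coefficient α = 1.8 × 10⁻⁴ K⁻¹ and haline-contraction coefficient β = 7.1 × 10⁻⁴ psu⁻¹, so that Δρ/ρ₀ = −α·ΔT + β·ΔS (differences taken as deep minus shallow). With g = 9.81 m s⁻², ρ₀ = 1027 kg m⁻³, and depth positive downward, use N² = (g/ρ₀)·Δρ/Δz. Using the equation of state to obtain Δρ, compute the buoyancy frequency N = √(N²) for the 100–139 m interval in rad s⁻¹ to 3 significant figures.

ΔT = -2.3 K, ΔS = -0.08 psu (deep − shallow).
Δρ/ρ₀ = −αΔT + βΔS = 4.14 × 10⁻⁴ − 5.68 × 10⁻⁵ = 3.572 × 10⁻⁴, so Δρ ≈ 0.3668 kg m⁻³.
N² = (g/ρ₀)·Δρ/Δz = g·(Δρ/ρ₀)/Δz = 9.81 × 3.572 × 10⁻⁴ / 39 = 8.9850 × 10⁻⁵ s⁻².
N = √(8.9850 × 10⁻⁵) = 9.4789 × 10⁻³ rad s⁻¹ ≈ 9.48 × 10⁻³ rad s⁻¹.

9.48 × 10⁻³ rad s⁻¹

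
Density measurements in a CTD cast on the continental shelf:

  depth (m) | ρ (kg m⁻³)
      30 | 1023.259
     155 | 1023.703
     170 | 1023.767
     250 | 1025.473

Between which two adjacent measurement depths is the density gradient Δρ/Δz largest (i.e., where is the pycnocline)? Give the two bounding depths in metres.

170–250 m

Compute the density gradient over each adjacent pair:
  30–155 m: Δρ/Δz = 0.444/125 = 3.6 × 10⁻³ kg m⁻⁴
  155–170 m: Δρ/Δz = 0.064/15 = 4.3 × 10⁻³ kg m⁻⁴
  170–250 m: Δρ/Δz = 1.706/80 = 0.021 kg m⁻⁴
The largest gradient is in the 170–250 m interval — the pycnocline.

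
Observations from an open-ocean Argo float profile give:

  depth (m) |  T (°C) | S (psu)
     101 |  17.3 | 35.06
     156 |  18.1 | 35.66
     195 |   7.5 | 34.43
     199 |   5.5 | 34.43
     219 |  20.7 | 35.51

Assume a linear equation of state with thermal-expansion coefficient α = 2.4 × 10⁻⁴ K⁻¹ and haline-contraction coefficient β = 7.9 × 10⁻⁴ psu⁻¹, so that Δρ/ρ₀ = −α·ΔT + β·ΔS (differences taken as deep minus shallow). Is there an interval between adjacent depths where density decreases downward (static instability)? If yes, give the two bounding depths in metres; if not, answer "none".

199–219 m

Evaluate Δρ/ρ₀ = −αΔT + βΔS across each adjacent pair:
  101–156 m: −αΔT+βΔS = −(2.4 × 10⁻⁴)(+0.8)+(7.9 × 10⁻⁴)(+0.60) = 2.8 × 10⁻⁴ → stable
  156–195 m: −αΔT+βΔS = −(2.4 × 10⁻⁴)(-10.6)+(7.9 × 10⁻⁴)(-1.23) = 1.6 × 10⁻³ → stable
  195–199 m: −αΔT+βΔS = −(2.4 × 10⁻⁴)(-2.0)+(7.9 × 10⁻⁴)(+0.00) = 4.8 × 10⁻⁴ → stable
  199–219 m: −αΔT+βΔS = −(2.4 × 10⁻⁴)(+15.2)+(7.9 × 10⁻⁴)(+1.08) = -2.8 × 10⁻³ → UNSTABLE
The 199–219 m interval has Δρ < 0: lighter water underlies denser water.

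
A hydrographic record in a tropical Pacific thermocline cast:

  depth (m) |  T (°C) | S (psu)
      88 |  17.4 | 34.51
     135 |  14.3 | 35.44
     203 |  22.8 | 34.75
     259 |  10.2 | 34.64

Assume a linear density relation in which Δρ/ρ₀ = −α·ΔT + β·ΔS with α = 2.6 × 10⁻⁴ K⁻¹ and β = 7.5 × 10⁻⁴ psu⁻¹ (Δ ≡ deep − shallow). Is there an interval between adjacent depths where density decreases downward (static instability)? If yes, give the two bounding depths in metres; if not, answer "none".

135–203 m

Evaluate Δρ/ρ₀ = −αΔT + βΔS across each adjacent pair:
  88–135 m: −αΔT+βΔS = −(2.6 × 10⁻⁴)(-3.1)+(7.5 × 10⁻⁴)(+0.93) = 1.5 × 10⁻³ → stable
  135–203 m: −αΔT+βΔS = −(2.6 × 10⁻⁴)(+8.5)+(7.5 × 10⁻⁴)(-0.69) = -2.7 × 10⁻³ → UNSTABLE
  203–259 m: −αΔT+βΔS = −(2.6 × 10⁻⁴)(-12.6)+(7.5 × 10⁻⁴)(-0.11) = 3.2 × 10⁻³ → stable
The 135–203 m interval has Δρ < 0: lighter water underlies denser water.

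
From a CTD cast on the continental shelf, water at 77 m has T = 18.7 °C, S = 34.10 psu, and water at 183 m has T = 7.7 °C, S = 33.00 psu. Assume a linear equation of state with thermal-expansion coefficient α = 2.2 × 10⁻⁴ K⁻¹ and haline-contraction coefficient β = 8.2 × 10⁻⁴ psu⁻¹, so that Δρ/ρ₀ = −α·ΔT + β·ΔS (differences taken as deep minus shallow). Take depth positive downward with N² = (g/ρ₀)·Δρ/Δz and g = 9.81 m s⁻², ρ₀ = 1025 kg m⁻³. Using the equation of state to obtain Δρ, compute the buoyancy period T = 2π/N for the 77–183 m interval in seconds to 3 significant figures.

ΔT = -11.0 K, ΔS = -1.10 psu (deep − shallow).
Δρ/ρ₀ = −αΔT + βΔS = 2.42 × 10⁻³ − 9.02 × 10⁻⁴ = 1.518 × 10⁻³, so Δρ ≈ 1.556 kg m⁻³.
N² = (g/ρ₀)·Δρ/Δz = g·(Δρ/ρ₀)/Δz = 9.81 × 1.518 × 10⁻³ / 106 = 1.4049 × 10⁻⁴ s⁻².
N = √(1.4049 × 10⁻⁴) = 0.011853 rad s⁻¹ → T = 2π/N = 530.09 s ≈ 530 s.

530 s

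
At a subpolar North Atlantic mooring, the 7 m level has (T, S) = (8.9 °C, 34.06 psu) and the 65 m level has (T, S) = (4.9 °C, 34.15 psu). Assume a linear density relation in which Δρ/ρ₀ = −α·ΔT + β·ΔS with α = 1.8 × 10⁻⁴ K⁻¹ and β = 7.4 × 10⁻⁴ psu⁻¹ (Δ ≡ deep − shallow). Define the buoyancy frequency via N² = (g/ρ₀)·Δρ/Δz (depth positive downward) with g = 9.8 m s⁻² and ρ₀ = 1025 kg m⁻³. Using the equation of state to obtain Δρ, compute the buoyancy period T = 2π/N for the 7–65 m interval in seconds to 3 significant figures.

ΔT = -4.0 K, ΔS = +0.09 psu (deep − shallow).
Δρ/ρ₀ = −αΔT + βΔS = 7.20 × 10⁻⁴ + 6.66 × 10⁻⁵ = 7.866 × 10⁻⁴, so Δρ ≈ 0.8063 kg m⁻³.
N² = (g/ρ₀)·Δρ/Δz = g·(Δρ/ρ₀)/Δz = 9.8 × 7.866 × 10⁻⁴ / 58 = 1.3291 × 10⁻⁴ s⁻².
N = √(1.3291 × 10⁻⁴) = 0.011529 rad s⁻¹ → T = 2π/N = 544.99 s ≈ 545 s.

545 s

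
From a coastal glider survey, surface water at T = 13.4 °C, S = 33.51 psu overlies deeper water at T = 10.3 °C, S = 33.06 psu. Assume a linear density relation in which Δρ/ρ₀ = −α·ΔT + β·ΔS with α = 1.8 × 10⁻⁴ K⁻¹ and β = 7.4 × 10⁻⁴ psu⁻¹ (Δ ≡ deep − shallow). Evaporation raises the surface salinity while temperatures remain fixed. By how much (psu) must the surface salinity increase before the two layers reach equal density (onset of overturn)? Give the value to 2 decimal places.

0.30 psu

Neutral buoyancy requires −α(T_deep − T_surf) + β(S_deep − S_surf′) = 0.
S_surf′ = S_deep − (α/β)·ΔT = 33.06 − (1.8 × 10⁻⁴/7.4 × 10⁻⁴)·(-3.1) = 33.8141 psu.
Increase required: 33.8141 − 33.51 = 0.3041 psu.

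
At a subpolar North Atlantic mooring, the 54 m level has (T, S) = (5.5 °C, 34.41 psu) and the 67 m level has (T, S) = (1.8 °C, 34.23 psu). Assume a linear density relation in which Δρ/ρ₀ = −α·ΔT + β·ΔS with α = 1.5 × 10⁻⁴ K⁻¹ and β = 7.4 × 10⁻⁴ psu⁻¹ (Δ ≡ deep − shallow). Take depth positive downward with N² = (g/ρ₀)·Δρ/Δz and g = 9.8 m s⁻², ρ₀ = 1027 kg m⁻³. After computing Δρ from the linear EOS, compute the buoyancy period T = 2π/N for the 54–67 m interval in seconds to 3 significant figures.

352 s

ΔT = -3.7 K, ΔS = -0.18 psu (deep − shallow).
Δρ/ρ₀ = −αΔT + βΔS = 5.55 × 10⁻⁴ − 1.332 × 10⁻⁴ = 4.218 × 10⁻⁴, so Δρ ≈ 0.4332 kg m⁻³.
N² = (g/ρ₀)·Δρ/Δz = g·(Δρ/ρ₀)/Δz = 9.8 × 4.218 × 10⁻⁴ / 13 = 3.1797 × 10⁻⁴ s⁻².
N = √(3.1797 × 10⁻⁴) = 0.017832 rad s⁻¹ → T = 2π/N = 352.35 s ≈ 352 s.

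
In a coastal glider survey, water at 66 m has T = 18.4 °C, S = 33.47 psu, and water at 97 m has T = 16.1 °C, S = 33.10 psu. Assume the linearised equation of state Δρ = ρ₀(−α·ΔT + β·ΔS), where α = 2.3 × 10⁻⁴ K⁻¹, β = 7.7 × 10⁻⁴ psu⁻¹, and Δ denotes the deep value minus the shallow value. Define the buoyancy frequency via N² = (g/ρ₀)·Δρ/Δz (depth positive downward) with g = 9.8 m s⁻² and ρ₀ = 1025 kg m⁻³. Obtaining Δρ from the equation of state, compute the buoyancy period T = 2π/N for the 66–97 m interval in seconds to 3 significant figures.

ΔT = -2.3 K, ΔS = -0.37 psu (deep − shallow).
Δρ/ρ₀ = −αΔT + βΔS = 5.29 × 10⁻⁴ − 2.849 × 10⁻⁴ = 2.441 × 10⁻⁴, so Δρ ≈ 0.2502 kg m⁻³.
N² = (g/ρ₀)·Δρ/Δz = g·(Δρ/ρ₀)/Δz = 9.8 × 2.441 × 10⁻⁴ / 31 = 7.7167 × 10⁻⁵ s⁻².
N = √(7.7167 × 10⁻⁵) = 8.7845 × 10⁻³ rad s⁻¹ → T = 2π/N = 715.26 s ≈ 715 s.

715 s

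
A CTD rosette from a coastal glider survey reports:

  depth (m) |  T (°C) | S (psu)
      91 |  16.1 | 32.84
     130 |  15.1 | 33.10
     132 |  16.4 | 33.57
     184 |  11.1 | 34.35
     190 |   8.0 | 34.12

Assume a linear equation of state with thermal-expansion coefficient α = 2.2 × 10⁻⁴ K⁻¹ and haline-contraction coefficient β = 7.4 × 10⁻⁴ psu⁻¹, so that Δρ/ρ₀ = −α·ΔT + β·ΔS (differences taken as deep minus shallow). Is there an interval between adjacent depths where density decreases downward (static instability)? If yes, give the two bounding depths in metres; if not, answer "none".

Evaluate Δρ/ρ₀ = −αΔT + βΔS across each adjacent pair:
  91–130 m: −αΔT+βΔS = −(2.2 × 10⁻⁴)(-1.0)+(7.4 × 10⁻⁴)(+0.26) = 4.1 × 10⁻⁴ → stable
  130–132 m: −αΔT+βΔS = −(2.2 × 10⁻⁴)(+1.3)+(7.4 × 10⁻⁴)(+0.47) = 6.2 × 10⁻⁵ → stable
  132–184 m: −αΔT+βΔS = −(2.2 × 10⁻⁴)(-5.3)+(7.4 × 10⁻⁴)(+0.78) = 1.7 × 10⁻³ → stable
  184–190 m: −αΔT+βΔS = −(2.2 × 10⁻⁴)(-3.1)+(7.4 × 10⁻⁴)(-0.23) = 5.1 × 10⁻⁴ → stable
Every interval has Δρ > 0: the column is stably stratified throughout.

none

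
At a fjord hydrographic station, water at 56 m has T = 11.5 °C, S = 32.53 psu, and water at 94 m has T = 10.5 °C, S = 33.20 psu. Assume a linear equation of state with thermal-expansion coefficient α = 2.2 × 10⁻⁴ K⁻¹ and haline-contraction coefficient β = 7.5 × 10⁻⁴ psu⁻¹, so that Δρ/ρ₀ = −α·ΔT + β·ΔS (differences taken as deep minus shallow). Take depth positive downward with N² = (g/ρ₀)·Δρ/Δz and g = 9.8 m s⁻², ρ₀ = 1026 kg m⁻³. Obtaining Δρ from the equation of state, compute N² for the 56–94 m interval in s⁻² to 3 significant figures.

1.86 × 10⁻⁴ s⁻²

ΔT = -1.0 K, ΔS = +0.67 psu (deep − shallow).
Δρ/ρ₀ = −αΔT + βΔS = 2.20 × 10⁻⁴ + 5.025 × 10⁻⁴ = 7.225 × 10⁻⁴, so Δρ ≈ 0.7413 kg m⁻³.
N² = (g/ρ₀)·Δρ/Δz = g·(Δρ/ρ₀)/Δz = 9.8 × 7.225 × 10⁻⁴ / 38 = 1.8633 × 10⁻⁴ s⁻² ≈ 1.86 × 10⁻⁴ s⁻².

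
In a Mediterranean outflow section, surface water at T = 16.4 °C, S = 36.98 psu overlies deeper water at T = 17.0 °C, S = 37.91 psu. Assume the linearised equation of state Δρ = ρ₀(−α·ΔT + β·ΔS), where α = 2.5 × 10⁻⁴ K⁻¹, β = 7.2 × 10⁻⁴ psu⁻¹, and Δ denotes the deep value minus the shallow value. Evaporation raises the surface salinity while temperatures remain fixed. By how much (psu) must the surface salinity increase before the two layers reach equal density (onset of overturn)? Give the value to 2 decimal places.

0.72 psu

Neutral buoyancy requires −α(T_deep − T_surf) + β(S_deep − S_surf′) = 0.
S_surf′ = S_deep − (α/β)·ΔT = 37.91 − (2.5 × 10⁻⁴/7.2 × 10⁻⁴)·(+0.6) = 37.7017 psu.
Increase required: 37.7017 − 36.98 = 0.7217 psu.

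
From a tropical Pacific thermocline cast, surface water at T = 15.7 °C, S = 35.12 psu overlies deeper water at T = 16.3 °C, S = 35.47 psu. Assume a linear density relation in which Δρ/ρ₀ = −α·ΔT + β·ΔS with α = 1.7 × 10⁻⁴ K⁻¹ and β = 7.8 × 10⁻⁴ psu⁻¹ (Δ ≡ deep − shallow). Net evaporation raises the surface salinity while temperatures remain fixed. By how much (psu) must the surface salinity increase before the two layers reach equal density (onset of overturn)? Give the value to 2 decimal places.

Neutral buoyancy requires −α(T_deep − T_surf) + β(S_deep − S_surf′) = 0.
S_surf′ = S_deep − (α/β)·ΔT = 35.47 − (1.7 × 10⁻⁴/7.8 × 10⁻⁴)·(+0.6) = 35.3392 psu.
Increase required: 35.3392 − 35.12 = 0.2192 psu.

0.22 psu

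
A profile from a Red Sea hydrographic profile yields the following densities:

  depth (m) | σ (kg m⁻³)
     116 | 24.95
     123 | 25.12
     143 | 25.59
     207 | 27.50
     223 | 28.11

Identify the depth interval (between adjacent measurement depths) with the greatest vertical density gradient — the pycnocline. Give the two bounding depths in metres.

Compute the density gradient over each adjacent pair:
  116–123 m: Δρ/Δz = 0.17/7 = 0.024 kg m⁻⁴
  123–143 m: Δρ/Δz = 0.47/20 = 0.024 kg m⁻⁴
  143–207 m: Δρ/Δz = 1.91/64 = 0.030 kg m⁻⁴
  207–223 m: Δρ/Δz = 0.61/16 = 0.038 kg m⁻⁴
The largest gradient is in the 207–223 m interval — the pycnocline.

207–223 m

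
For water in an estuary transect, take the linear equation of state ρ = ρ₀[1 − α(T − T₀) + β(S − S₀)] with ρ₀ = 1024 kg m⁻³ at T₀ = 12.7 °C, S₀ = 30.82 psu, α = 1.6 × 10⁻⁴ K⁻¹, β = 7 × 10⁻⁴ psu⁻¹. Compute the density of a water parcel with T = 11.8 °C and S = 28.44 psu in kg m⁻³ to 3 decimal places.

1022.441 kg m⁻³

T − T₀ = -0.9 K, S − S₀ = -2.38 psu.
Bracket = 1 − α·(-0.9) + β·(-2.38) = 1 + (-1.522 × 10⁻³) = 0.9984780.
ρ = 1024 × 0.9984780 = 1022.441 kg m⁻³.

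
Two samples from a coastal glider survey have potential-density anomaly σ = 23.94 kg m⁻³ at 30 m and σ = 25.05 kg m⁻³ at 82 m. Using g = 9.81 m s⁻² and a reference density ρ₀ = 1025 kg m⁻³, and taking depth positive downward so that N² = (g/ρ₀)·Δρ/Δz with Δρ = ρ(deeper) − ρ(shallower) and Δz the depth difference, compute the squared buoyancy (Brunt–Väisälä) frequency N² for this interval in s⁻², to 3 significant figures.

2.04 × 10⁻⁴ s⁻²

Δρ = 1025.05 − 1023.94 = 1.11 kg m⁻³ over Δz = 82 − 30 = 52 m.
N² = (9.81/1025) × (1.11/52) = 2.0430 × 10⁻⁴ s⁻² ≈ 2.04 × 10⁻⁴ s⁻².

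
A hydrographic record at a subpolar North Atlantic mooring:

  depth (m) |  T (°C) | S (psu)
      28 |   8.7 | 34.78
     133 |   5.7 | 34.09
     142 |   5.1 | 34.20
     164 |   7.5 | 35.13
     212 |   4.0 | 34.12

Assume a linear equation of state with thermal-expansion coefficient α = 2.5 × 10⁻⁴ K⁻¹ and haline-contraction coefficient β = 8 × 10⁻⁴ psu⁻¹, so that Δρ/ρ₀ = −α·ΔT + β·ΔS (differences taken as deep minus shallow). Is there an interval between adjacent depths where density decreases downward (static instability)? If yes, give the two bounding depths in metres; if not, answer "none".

Evaluate Δρ/ρ₀ = −αΔT + βΔS across each adjacent pair:
  28–133 m: −αΔT+βΔS = −(2.5 × 10⁻⁴)(-3.0)+(8 × 10⁻⁴)(-0.69) = 2.0 × 10⁻⁴ → stable
  133–142 m: −αΔT+βΔS = −(2.5 × 10⁻⁴)(-0.6)+(8 × 10⁻⁴)(+0.11) = 2.4 × 10⁻⁴ → stable
  142–164 m: −αΔT+βΔS = −(2.5 × 10⁻⁴)(+2.4)+(8 × 10⁻⁴)(+0.93) = 1.4 × 10⁻⁴ → stable
  164–212 m: −αΔT+βΔS = −(2.5 × 10⁻⁴)(-3.5)+(8 × 10⁻⁴)(-1.01) = 6.7 × 10⁻⁵ → stable
Every interval has Δρ > 0: the column is stably stratified throughout.

none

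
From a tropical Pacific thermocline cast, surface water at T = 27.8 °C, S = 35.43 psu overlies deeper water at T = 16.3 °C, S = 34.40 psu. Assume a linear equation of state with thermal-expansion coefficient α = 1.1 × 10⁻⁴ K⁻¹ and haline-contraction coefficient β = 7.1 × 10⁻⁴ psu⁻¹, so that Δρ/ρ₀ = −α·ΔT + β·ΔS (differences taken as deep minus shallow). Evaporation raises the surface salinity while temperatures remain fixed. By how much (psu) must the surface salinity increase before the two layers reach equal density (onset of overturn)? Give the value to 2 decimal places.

0.75 psu

Neutral buoyancy requires −α(T_deep − T_surf) + β(S_deep − S_surf′) = 0.
S_surf′ = S_deep − (α/β)·ΔT = 34.40 − (1.1 × 10⁻⁴/7.1 × 10⁻⁴)·(-11.5) = 36.1817 psu.
Increase required: 36.1817 − 35.43 = 0.7517 psu.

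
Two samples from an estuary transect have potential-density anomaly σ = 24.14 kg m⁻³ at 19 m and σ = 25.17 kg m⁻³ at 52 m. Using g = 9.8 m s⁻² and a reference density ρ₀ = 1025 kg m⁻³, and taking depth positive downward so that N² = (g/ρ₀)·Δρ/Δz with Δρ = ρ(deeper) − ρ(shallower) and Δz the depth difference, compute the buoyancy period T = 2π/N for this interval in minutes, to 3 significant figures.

6.06 min

Δρ = 1025.17 − 1024.14 = 1.03 kg m⁻³ over Δz = 52 − 19 = 33 m.
N² = (9.8/1025) × (1.03/33) = 2.9842 × 10⁻⁴ s⁻².
N = √(2.9842 × 10⁻⁴) = 0.017275 rad s⁻¹, so T = 2π/N = 363.72 s = 6.0620 min ≈ 6.06 min.
Since Δρ > 0 the layer is stably stratified.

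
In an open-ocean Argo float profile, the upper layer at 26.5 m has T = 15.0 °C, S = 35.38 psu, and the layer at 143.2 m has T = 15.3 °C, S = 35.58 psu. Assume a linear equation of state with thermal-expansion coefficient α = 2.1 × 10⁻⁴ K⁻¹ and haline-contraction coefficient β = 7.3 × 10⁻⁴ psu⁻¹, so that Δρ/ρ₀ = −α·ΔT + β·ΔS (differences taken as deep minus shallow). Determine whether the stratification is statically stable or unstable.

ΔT = 15.3 − 15.0 = +0.3 K and ΔS = 35.58 − 35.38 = +0.20 psu (deep − shallow).
−αΔT = -6.30 × 10⁻⁵; βΔS = 1.46 × 10⁻⁴; sum Δρ/ρ₀ = 8.30 × 10⁻⁵.
Δρ/ρ₀ > 0, so Δρ > 0: deeper water is denser → statically stable.

stable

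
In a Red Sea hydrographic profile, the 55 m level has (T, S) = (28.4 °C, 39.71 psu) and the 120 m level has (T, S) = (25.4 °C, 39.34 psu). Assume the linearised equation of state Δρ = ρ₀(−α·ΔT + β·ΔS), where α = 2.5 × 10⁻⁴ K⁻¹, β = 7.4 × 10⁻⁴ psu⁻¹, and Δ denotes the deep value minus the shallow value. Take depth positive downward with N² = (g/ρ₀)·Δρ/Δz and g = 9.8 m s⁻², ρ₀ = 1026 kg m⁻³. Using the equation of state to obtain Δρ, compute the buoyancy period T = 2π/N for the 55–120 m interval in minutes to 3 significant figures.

12.4 min

ΔT = -3.0 K, ΔS = -0.37 psu (deep − shallow).
Δρ/ρ₀ = −αΔT + βΔS = 7.50 × 10⁻⁴ − 2.738 × 10⁻⁴ = 4.762 × 10⁻⁴, so Δρ ≈ 0.4886 kg m⁻³.
N² = (g/ρ₀)·Δρ/Δz = g·(Δρ/ρ₀)/Δz = 9.8 × 4.762 × 10⁻⁴ / 65 = 7.1796 × 10⁻⁵ s⁻².
N = √(7.1796 × 10⁻⁵) = 8.4733 × 10⁻³ rad s⁻¹ → T = 2π/N = 741.53 s = 12.359 min ≈ 12.4 min.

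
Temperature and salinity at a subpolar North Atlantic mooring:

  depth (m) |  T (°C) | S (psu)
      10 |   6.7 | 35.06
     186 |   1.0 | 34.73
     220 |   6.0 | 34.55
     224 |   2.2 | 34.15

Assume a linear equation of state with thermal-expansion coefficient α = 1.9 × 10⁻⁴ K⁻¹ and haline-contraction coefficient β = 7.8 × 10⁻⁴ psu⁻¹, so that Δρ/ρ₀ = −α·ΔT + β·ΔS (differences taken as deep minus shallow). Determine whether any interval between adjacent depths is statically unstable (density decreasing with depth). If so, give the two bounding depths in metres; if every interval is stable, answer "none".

186–220 m

Evaluate Δρ/ρ₀ = −αΔT + βΔS across each adjacent pair:
  10–186 m: −αΔT+βΔS = −(1.9 × 10⁻⁴)(-5.7)+(7.8 × 10⁻⁴)(-0.33) = 8.3 × 10⁻⁴ → stable
  186–220 m: −αΔT+βΔS = −(1.9 × 10⁻⁴)(+5.0)+(7.8 × 10⁻⁴)(-0.18) = -1.1 × 10⁻³ → UNSTABLE
  220–224 m: −αΔT+βΔS = −(1.9 × 10⁻⁴)(-3.8)+(7.8 × 10⁻⁴)(-0.40) = 4.1 × 10⁻⁴ → stable
The 186–220 m interval has Δρ < 0: lighter water underlies denser water.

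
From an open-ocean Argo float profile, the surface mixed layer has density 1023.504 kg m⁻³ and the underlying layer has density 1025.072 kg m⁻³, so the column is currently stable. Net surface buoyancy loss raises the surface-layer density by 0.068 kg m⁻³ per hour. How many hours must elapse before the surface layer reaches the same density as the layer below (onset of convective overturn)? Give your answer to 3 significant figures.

23.1 hours

Density deficit of the surface layer: 1025.072 − 1023.504 = 1.568 kg m⁻³.
Required change = 1.568 / 0.068 = 23.1 hours.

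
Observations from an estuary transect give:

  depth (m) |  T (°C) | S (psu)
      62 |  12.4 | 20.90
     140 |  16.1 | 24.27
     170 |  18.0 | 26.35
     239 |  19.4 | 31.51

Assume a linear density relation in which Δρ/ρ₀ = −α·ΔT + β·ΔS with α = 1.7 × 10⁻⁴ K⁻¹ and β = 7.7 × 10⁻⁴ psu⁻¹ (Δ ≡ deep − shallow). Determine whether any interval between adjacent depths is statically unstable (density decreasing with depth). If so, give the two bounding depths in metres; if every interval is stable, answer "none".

none

Evaluate Δρ/ρ₀ = −αΔT + βΔS across each adjacent pair:
  62–140 m: −αΔT+βΔS = −(1.7 × 10⁻⁴)(+3.7)+(7.7 × 10⁻⁴)(+3.37) = 2.0 × 10⁻³ → stable
  140–170 m: −αΔT+βΔS = −(1.7 × 10⁻⁴)(+1.9)+(7.7 × 10⁻⁴)(+2.08) = 1.3 × 10⁻³ → stable
  170–239 m: −αΔT+βΔS = −(1.7 × 10⁻⁴)(+1.4)+(7.7 × 10⁻⁴)(+5.16) = 3.7 × 10⁻³ → stable
Every interval has Δρ > 0: the column is stably stratified throughout.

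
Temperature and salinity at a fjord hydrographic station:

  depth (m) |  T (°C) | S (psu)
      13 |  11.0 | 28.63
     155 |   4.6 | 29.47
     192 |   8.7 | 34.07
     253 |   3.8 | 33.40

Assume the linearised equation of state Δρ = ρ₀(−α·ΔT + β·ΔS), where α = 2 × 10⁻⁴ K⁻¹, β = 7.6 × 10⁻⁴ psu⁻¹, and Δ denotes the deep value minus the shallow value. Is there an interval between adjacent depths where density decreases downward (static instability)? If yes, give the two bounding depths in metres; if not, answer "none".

Evaluate Δρ/ρ₀ = −αΔT + βΔS across each adjacent pair:
  13–155 m: −αΔT+βΔS = −(2 × 10⁻⁴)(-6.4)+(7.6 × 10⁻⁴)(+0.84) = 1.9 × 10⁻³ → stable
  155–192 m: −αΔT+βΔS = −(2 × 10⁻⁴)(+4.1)+(7.6 × 10⁻⁴)(+4.60) = 2.7 × 10⁻³ → stable
  192–253 m: −αΔT+βΔS = −(2 × 10⁻⁴)(-4.9)+(7.6 × 10⁻⁴)(-0.67) = 4.7 × 10⁻⁴ → stable
Every interval has Δρ > 0: the column is stably stratified throughout.

none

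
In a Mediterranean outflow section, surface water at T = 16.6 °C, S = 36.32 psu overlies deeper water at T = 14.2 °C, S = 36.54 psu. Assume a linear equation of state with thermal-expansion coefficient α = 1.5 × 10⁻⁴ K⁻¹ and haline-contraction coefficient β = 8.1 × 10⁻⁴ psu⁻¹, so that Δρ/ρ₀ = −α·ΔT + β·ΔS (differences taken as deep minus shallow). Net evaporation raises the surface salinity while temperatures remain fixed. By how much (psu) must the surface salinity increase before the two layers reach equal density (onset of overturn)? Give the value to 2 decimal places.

Neutral buoyancy requires −α(T_deep − T_surf) + β(S_deep − S_surf′) = 0.
S_surf′ = S_deep − (α/β)·ΔT = 36.54 − (1.5 × 10⁻⁴/8.1 × 10⁻⁴)·(-2.4) = 36.9844 psu.
Increase required: 36.9844 − 36.32 = 0.6644 psu.

0.66 psu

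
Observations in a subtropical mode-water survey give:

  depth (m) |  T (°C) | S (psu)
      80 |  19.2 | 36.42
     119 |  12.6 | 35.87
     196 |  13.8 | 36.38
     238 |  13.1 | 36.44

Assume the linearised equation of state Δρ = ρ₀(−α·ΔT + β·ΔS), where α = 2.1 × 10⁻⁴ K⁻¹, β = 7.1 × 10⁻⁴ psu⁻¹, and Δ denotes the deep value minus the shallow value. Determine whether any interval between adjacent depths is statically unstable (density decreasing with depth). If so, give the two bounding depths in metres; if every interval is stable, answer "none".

Evaluate Δρ/ρ₀ = −αΔT + βΔS across each adjacent pair:
  80–119 m: −αΔT+βΔS = −(2.1 × 10⁻⁴)(-6.6)+(7.1 × 10⁻⁴)(-0.55) = 1.0 × 10⁻³ → stable
  119–196 m: −αΔT+βΔS = −(2.1 × 10⁻⁴)(+1.2)+(7.1 × 10⁻⁴)(+0.51) = 1.1 × 10⁻⁴ → stable
  196–238 m: −αΔT+βΔS = −(2.1 × 10⁻⁴)(-0.7)+(7.1 × 10⁻⁴)(+0.06) = 1.9 × 10⁻⁴ → stable
Every interval has Δρ > 0: the column is stably stratified throughout.

none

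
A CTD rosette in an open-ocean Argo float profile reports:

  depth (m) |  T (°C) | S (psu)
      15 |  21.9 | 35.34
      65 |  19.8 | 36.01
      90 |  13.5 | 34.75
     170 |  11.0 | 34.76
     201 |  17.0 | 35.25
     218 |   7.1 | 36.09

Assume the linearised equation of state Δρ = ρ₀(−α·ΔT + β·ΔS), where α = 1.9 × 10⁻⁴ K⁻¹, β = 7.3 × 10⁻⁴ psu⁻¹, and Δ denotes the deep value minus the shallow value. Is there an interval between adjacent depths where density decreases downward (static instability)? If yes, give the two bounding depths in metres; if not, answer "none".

170–201 m

Evaluate Δρ/ρ₀ = −αΔT + βΔS across each adjacent pair:
  15–65 m: −αΔT+βΔS = −(1.9 × 10⁻⁴)(-2.1)+(7.3 × 10⁻⁴)(+0.67) = 8.9 × 10⁻⁴ → stable
  65–90 m: −αΔT+βΔS = −(1.9 × 10⁻⁴)(-6.3)+(7.3 × 10⁻⁴)(-1.26) = 2.8 × 10⁻⁴ → stable
  90–170 m: −αΔT+βΔS = −(1.9 × 10⁻⁴)(-2.5)+(7.3 × 10⁻⁴)(+0.01) = 4.8 × 10⁻⁴ → stable
  170–201 m: −αΔT+βΔS = −(1.9 × 10⁻⁴)(+6.0)+(7.3 × 10⁻⁴)(+0.49) = -7.8 × 10⁻⁴ → UNSTABLE
  201–218 m: −αΔT+βΔS = −(1.9 × 10⁻⁴)(-9.9)+(7.3 × 10⁻⁴)(+0.84) = 2.5 × 10⁻³ → stable
The 170–201 m interval has Δρ < 0: lighter water underlies denser water.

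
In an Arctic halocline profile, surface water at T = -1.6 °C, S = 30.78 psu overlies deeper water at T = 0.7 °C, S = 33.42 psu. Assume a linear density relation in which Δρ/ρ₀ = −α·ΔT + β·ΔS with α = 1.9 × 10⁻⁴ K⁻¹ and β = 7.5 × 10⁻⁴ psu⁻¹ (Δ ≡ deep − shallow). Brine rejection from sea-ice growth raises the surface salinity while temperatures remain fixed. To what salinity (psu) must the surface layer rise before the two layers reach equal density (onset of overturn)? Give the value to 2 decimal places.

Neutral buoyancy requires −α(T_deep − T_surf) + β(S_deep − S_surf′) = 0.
S_surf′ = S_deep − (α/β)·ΔT = 33.42 − (1.9 × 10⁻⁴/7.5 × 10⁻⁴)·(+2.3) = 32.8373 psu.
Increase required: 32.8373 − 30.78 = 2.0573 psu.

32.84 psu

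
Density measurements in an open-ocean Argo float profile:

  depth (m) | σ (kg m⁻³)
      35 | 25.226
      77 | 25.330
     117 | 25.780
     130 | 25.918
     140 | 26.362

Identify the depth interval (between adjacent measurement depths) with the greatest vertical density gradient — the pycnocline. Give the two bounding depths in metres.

130–140 m

Compute the density gradient over each adjacent pair:
  35–77 m: Δρ/Δz = 0.104/42 = 2.5 × 10⁻³ kg m⁻⁴
  77–117 m: Δρ/Δz = 0.450/40 = 0.011 kg m⁻⁴
  117–130 m: Δρ/Δz = 0.138/13 = 0.011 kg m⁻⁴
  130–140 m: Δρ/Δz = 0.444/10 = 0.044 kg m⁻⁴
The largest gradient is in the 130–140 m interval — the pycnocline.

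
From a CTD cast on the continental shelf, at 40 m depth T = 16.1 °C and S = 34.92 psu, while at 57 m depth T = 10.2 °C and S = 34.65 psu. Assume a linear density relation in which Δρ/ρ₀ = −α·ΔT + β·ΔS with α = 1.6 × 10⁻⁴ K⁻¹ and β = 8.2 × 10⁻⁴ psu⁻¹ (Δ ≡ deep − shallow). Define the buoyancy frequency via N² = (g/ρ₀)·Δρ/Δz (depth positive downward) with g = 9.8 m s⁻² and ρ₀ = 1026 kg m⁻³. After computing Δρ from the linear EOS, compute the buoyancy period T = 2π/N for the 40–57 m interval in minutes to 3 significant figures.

5.13 min

ΔT = -5.9 K, ΔS = -0.27 psu (deep − shallow).
Δρ/ρ₀ = −αΔT + βΔS = 9.44 × 10⁻⁴ − 2.214 × 10⁻⁴ = 7.226 × 10⁻⁴, so Δρ ≈ 0.7414 kg m⁻³.
N² = (g/ρ₀)·Δρ/Δz = g·(Δρ/ρ₀)/Δz = 9.8 × 7.226 × 10⁻⁴ / 17 = 4.1656 × 10⁻⁴ s⁻².
N = √(4.1656 × 10⁻⁴) = 0.020410 rad s⁻¹ → T = 2π/N = 307.85 s = 5.1308 min ≈ 5.13 min.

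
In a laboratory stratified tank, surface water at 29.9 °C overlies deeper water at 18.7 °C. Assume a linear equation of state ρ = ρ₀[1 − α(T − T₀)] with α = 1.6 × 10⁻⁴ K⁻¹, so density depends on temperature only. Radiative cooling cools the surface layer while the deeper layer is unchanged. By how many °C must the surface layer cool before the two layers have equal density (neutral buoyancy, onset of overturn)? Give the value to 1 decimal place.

With temperature the only control, equal density requires T_surf′ = T_deep.
T_surf′ = 18.7 °C.
Cooling required: 29.9 − 18.7 = 11.2 °C.

11.2 °C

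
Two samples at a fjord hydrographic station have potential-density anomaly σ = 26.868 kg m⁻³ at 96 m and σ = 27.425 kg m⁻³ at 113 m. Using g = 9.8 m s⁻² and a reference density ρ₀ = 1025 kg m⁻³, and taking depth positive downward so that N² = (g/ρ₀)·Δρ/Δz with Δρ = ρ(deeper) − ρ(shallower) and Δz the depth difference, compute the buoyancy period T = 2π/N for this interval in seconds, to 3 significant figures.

Δρ = 1027.425 − 1026.868 = 0.557 kg m⁻³ over Δz = 113 − 96 = 17 m.
N² = (9.8/1025) × (0.557/17) = 3.1326 × 10⁻⁴ s⁻².
N = √(3.1326 × 10⁻⁴) = 0.017699 rad s⁻¹, so T = 2π/N = 355.00 s ≈ 355 s.

355 s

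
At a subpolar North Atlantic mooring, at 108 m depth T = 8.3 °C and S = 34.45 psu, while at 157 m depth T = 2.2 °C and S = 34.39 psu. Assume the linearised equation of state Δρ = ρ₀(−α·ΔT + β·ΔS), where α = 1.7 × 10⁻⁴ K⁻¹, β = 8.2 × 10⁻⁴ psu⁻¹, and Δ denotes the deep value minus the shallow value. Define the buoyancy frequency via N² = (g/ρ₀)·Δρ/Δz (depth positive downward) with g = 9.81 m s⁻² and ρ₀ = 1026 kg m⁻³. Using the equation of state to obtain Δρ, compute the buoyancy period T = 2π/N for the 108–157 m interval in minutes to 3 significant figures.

7.45 min

ΔT = -6.1 K, ΔS = -0.06 psu (deep − shallow).
Δρ/ρ₀ = −αΔT + βΔS = 1.037 × 10⁻³ − 4.92 × 10⁻⁵ = 9.878 × 10⁻⁴, so Δρ ≈ 1.013 kg m⁻³.
N² = (g/ρ₀)·Δρ/Δz = g·(Δρ/ρ₀)/Δz = 9.81 × 9.878 × 10⁻⁴ / 49 = 1.9776 × 10⁻⁴ s⁻².
N = √(1.9776 × 10⁻⁴) = 0.014063 rad s⁻¹ → T = 2π/N = 446.79 s = 7.4465 min ≈ 7.45 min.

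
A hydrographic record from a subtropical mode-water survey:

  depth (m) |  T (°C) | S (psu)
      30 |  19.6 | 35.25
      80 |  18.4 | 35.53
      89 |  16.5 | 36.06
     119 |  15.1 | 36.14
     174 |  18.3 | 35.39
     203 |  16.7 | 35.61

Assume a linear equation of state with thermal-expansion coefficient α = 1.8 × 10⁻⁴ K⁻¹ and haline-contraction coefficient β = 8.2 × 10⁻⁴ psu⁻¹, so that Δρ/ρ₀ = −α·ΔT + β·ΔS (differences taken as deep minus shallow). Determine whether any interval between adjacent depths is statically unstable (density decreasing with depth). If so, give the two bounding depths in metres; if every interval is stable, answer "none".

Evaluate Δρ/ρ₀ = −αΔT + βΔS across each adjacent pair:
  30–80 m: −αΔT+βΔS = −(1.8 × 10⁻⁴)(-1.2)+(8.2 × 10⁻⁴)(+0.28) = 4.5 × 10⁻⁴ → stable
  80–89 m: −αΔT+βΔS = −(1.8 × 10⁻⁴)(-1.9)+(8.2 × 10⁻⁴)(+0.53) = 7.8 × 10⁻⁴ → stable
  89–119 m: −αΔT+βΔS = −(1.8 × 10⁻⁴)(-1.4)+(8.2 × 10⁻⁴)(+0.08) = 3.2 × 10⁻⁴ → stable
  119–174 m: −αΔT+βΔS = −(1.8 × 10⁻⁴)(+3.2)+(8.2 × 10⁻⁴)(-0.75) = -1.2 × 10⁻³ → UNSTABLE
  174–203 m: −αΔT+βΔS = −(1.8 × 10⁻⁴)(-1.6)+(8.2 × 10⁻⁴)(+0.22) = 4.7 × 10⁻⁴ → stable
The 119–174 m interval has Δρ < 0: lighter water underlies denser water.

119–174 m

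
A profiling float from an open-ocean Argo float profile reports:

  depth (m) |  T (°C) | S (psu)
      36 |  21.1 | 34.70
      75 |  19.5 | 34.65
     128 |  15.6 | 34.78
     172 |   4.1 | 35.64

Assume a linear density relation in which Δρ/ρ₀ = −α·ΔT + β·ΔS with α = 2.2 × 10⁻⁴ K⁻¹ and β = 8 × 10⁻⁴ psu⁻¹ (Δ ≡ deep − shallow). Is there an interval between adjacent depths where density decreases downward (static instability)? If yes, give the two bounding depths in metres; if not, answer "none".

Evaluate Δρ/ρ₀ = −αΔT + βΔS across each adjacent pair:
  36–75 m: −αΔT+βΔS = −(2.2 × 10⁻⁴)(-1.6)+(8 × 10⁻⁴)(-0.05) = 3.1 × 10⁻⁴ → stable
  75–128 m: −αΔT+βΔS = −(2.2 × 10⁻⁴)(-3.9)+(8 × 10⁻⁴)(+0.13) = 9.6 × 10⁻⁴ → stable
  128–172 m: −αΔT+βΔS = −(2.2 × 10⁻⁴)(-11.5)+(8 × 10⁻⁴)(+0.86) = 3.2 × 10⁻³ → stable
Every interval has Δρ > 0: the column is stably stratified throughout.

none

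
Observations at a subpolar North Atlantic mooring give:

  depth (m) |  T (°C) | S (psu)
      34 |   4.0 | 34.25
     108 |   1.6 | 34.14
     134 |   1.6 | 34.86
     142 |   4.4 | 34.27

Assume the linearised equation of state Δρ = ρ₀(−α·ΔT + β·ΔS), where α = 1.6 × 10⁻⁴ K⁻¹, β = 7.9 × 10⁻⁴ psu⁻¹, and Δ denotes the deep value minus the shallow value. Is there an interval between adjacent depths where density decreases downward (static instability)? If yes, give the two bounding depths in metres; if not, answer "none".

134–142 m

Evaluate Δρ/ρ₀ = −αΔT + βΔS across each adjacent pair:
  34–108 m: −αΔT+βΔS = −(1.6 × 10⁻⁴)(-2.4)+(7.9 × 10⁻⁴)(-0.11) = 3.0 × 10⁻⁴ → stable
  108–134 m: −αΔT+βΔS = −(1.6 × 10⁻⁴)(+0.0)+(7.9 × 10⁻⁴)(+0.72) = 5.7 × 10⁻⁴ → stable
  134–142 m: −αΔT+βΔS = −(1.6 × 10⁻⁴)(+2.8)+(7.9 × 10⁻⁴)(-0.59) = -9.1 × 10⁻⁴ → UNSTABLE
The 134–142 m interval has Δρ < 0: lighter water underlies denser water.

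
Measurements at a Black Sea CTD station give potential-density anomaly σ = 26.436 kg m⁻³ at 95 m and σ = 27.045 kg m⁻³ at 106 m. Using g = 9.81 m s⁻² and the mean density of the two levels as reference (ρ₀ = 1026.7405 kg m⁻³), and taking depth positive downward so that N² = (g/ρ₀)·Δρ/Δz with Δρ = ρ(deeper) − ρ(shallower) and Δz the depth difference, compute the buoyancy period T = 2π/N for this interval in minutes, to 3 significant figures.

Δρ = 1027.045 − 1026.436 = 0.609 kg m⁻³ over Δz = 106 − 95 = 11 m.
N² = (9.81/1026.7405) × (0.609/11) = 5.2897 × 10⁻⁴ s⁻².
N = √(5.2897 × 10⁻⁴) = 0.022999 rad s⁻¹, so T = 2π/N = 273.19 s = 4.5532 min ≈ 4.55 min.

4.55 min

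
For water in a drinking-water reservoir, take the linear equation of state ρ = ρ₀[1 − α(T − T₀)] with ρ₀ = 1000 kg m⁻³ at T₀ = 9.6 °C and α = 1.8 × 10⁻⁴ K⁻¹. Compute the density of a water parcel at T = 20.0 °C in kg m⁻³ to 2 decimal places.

998.13 kg m⁻³

T − T₀ = +10.4 K.
Bracket = 1 − α·(+10.4) = 1 + (-1.872 × 10⁻³) = 0.9981280.
ρ = 1000 × 0.9981280 = 998.13 kg m⁻³.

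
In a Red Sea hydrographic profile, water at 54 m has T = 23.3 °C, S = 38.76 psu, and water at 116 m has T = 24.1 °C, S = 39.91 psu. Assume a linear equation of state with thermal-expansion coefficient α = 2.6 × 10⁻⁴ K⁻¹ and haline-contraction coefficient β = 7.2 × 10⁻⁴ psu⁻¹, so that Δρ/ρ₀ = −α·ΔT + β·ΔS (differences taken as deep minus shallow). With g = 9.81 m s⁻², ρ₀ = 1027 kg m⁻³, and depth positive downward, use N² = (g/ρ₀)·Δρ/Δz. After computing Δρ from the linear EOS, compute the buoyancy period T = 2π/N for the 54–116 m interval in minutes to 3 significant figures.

ΔT = +0.8 K, ΔS = +1.15 psu (deep − shallow).
Δρ/ρ₀ = −αΔT + βΔS = -2.08 × 10⁻⁴ + 8.28 × 10⁻⁴ = 6.20 × 10⁻⁴, so Δρ ≈ 0.6367 kg m⁻³.
N² = (g/ρ₀)·Δρ/Δz = g·(Δρ/ρ₀)/Δz = 9.81 × 6.20 × 10⁻⁴ / 62 = 9.8100 × 10⁻⁵ s⁻².
N = √(9.8100 × 10⁻⁵) = 9.9045 × 10⁻³ rad s⁻¹ → T = 2π/N = 634.38 s = 10.573 min ≈ 10.6 min.

10.6 min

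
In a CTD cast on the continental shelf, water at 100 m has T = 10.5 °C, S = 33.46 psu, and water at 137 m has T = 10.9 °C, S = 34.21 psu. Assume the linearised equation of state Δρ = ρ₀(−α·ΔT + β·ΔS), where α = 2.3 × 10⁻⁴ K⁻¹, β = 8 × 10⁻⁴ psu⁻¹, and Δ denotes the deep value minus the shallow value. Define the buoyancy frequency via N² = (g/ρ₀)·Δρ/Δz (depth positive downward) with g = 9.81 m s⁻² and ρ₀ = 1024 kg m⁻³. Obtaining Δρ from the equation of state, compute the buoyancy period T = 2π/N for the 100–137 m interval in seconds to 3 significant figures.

ΔT = +0.4 K, ΔS = +0.75 psu (deep − shallow).
Δρ/ρ₀ = −αΔT + βΔS = -9.20 × 10⁻⁵ + 6.00 × 10⁻⁴ = 5.08 × 10⁻⁴, so Δρ ≈ 0.5202 kg m⁻³.
N² = (g/ρ₀)·Δρ/Δz = g·(Δρ/ρ₀)/Δz = 9.81 × 5.08 × 10⁻⁴ / 37 = 1.3469 × 10⁻⁴ s⁻².
N = √(1.3469 × 10⁻⁴) = 0.011606 rad s⁻¹ → T = 2π/N = 541.37 s ≈ 541 s.

541 s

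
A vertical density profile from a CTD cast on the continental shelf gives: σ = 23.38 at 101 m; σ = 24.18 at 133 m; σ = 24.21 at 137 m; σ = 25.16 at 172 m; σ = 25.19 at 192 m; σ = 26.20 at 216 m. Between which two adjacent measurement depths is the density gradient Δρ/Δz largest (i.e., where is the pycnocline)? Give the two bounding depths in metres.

192–216 m

Compute the density gradient over each adjacent pair:
  101–133 m: Δρ/Δz = 0.80/32 = 0.025 kg m⁻⁴
  133–137 m: Δρ/Δz = 0.03/4 = 7.5 × 10⁻³ kg m⁻⁴
  137–172 m: Δρ/Δz = 0.95/35 = 0.027 kg m⁻⁴
  172–192 m: Δρ/Δz = 0.03/20 = 1.5 × 10⁻³ kg m⁻⁴
  192–216 m: Δρ/Δz = 1.01/24 = 0.042 kg m⁻⁴
The largest gradient is in the 192–216 m interval — the pycnocline.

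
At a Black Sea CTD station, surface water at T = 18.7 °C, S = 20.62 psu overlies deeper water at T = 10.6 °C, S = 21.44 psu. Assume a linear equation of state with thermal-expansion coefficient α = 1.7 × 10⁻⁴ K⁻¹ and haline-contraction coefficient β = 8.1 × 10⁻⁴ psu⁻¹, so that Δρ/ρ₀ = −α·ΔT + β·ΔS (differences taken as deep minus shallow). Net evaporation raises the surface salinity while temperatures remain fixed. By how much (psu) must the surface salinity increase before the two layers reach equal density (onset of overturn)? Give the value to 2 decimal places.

Neutral buoyancy requires −α(T_deep − T_surf) + β(S_deep − S_surf′) = 0.
S_surf′ = S_deep − (α/β)·ΔT = 21.44 − (1.7 × 10⁻⁴/8.1 × 10⁻⁴)·(-8.1) = 23.1400 psu.
Increase required: 23.1400 − 20.62 = 2.5200 psu.

2.52 psu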